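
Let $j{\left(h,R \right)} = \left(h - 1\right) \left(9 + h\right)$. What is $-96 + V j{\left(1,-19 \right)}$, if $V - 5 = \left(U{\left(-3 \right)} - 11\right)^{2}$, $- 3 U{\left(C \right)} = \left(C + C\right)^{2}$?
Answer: $-96$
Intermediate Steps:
$U{\left(C \right)} = - \frac{4 C^{2}}{3}$ ($U{\left(C \right)} = - \frac{\left(C + C\right)^{2}}{3} = - \frac{\left(2 C\right)^{2}}{3} = - \frac{4 C^{2}}{3}$)
$V = 534$ ($V = 5 + \left(- \frac{4 \left(-3\right)^{2}}{3} - 11\right)^{2} = 5 + \left(\left(- \frac{4}{3}\right) 9 - 11\right)^{2} = 5 + \left(-12 - 11\right)^{2} = 5 + \left(-23\right)^{2} = 5 + 529 = 534$)
$j{\left(h,R \right)} = \left(-1 + h\right) \left(9 + h\right)$
$-96 + V j{\left(1,-19 \right)} = -96 + 534 \left(-9 + 1^{2} + 8 \cdot 1\right) = -96 + 534 \left(-9 + 1 + 8\right) = -96 + 534 \cdot 0 = -96 + 0 = -96$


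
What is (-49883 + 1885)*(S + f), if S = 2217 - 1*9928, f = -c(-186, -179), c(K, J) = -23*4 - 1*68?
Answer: 362432898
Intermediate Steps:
c(K, J) = -160 (c(K, J) = -92 - 68 = -160)
f = 160 (f = -1*(-160) = 160)
S = -7711 (S = 2217 - 9928 = -7711)
(-49883 + 1885)*(S + f) = (-49883 + 1885)*(-7711 + 160) = -47998*(-7551) = 362432898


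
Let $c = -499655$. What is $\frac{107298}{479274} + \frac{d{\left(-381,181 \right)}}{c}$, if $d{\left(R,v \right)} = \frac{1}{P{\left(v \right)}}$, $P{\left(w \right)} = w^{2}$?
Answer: $\frac{292730358007886}{1307555123507945} \approx 0.22388$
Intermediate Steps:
$d{\left(R,v \right)} = \frac{1}{v^{2}}$
$\frac{107298}{479274} + \frac{d{\left(-381,181 \right)}}{c} = \frac{107298}{479274} + \frac{1}{32761 \left(-499655\right)} = 107298 \cdot \frac{1}{479274} + \frac{1}{32761} \left(- \frac{1}{499655}\right) = \frac{17883}{79879} - \frac{1}{16369197455} = \frac{292730358007886}{1307555123507945}$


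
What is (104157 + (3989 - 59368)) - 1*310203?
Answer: -261425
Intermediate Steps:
(104157 + (3989 - 59368)) - 1*310203 = (104157 - 55379) - 310203 = 48778 - 310203 = -261425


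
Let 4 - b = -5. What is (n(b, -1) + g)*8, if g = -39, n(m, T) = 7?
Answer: -256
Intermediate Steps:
b = 9 (b = 4 - 1*(-5) = 4 + 5 = 9)
(n(b, -1) + g)*8 = (7 - 39)*8 = -32*8 = -256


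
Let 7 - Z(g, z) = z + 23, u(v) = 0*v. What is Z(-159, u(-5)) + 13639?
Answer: 13623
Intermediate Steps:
u(v) = 0
Z(g, z) = -16 - z (Z(g, z) = 7 - (z + 23) = 7 - (23 + z) = 7 + (-23 - z) = -16 - z)
Z(-159, u(-5)) + 13639 = (-16 - 1*0) + 13639 = (-16 + 0) + 13639 = -16 + 13639 = 13623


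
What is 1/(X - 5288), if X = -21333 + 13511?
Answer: -1/13110 ≈ -7.6278e-5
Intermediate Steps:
X = -7822
1/(X - 5288) = 1/(-7822 - 5288) = 1/(-13110) = -1/13110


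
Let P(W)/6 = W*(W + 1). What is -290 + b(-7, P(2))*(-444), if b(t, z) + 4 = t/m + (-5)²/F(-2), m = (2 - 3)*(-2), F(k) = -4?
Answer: 5815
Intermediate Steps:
m = 2 (m = -1*(-2) = 2)
P(W) = 6*W*(1 + W) (P(W) = 6*(W*(W + 1)) = 6*(W*(1 + W)) = 6*W*(1 + W))
b(t, z) = -41/4 + t/2 (b(t, z) = -4 + (t/2 + (-5)²/(-4)) = -4 + (t*(½) + 25*(-¼)) = -4 + (t/2 - 25/4) = -4 + (-25/4 + t/2) = -41/4 + t/2)
-290 + b(-7, P(2))*(-444) = -290 + (-41/4 + (½)*(-7))*(-444) = -290 + (-41/4 - 7/2)*(-444) = -290 - 55/4*(-444) = -290 + 6105 = 5815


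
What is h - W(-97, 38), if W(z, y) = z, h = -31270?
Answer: -31173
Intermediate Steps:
h - W(-97, 38) = -31270 - 1*(-97) = -31270 + 97 = -31173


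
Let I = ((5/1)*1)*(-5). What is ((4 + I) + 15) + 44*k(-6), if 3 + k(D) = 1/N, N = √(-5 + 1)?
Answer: -138 - 22*I ≈ -138.0 - 22.0*I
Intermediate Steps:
I = -25 (I = ((5*1)*1)*(-5) = (5*1)*(-5) = 5*(-5) = -25)
N = 2*I (N = √(-4) = 2*I ≈ 2.0*I)
k(D) = -3 - I/2 (k(D) = -3 + 1/(2*I) = -3 - I/2)
((4 + I) + 15) + 44*k(-6) = ((4 - 25) + 15) + 44*(-3 - I/2) = (-21 + 15) + (-132 - 22*I) = -6 + (-132 - 22*I) = -138 - 22*I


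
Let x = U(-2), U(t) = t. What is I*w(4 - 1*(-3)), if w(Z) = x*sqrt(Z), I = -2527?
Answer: 5054*sqrt(7) ≈ 13372.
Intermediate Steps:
x = -2
w(Z) = -2*sqrt(Z)
I*w(4 - 1*(-3)) = -(-5054)*sqrt(4 - 1*(-3)) = -(-5054)*sqrt(4 + 3) = -(-5054)*sqrt(7) = 5054*sqrt(7)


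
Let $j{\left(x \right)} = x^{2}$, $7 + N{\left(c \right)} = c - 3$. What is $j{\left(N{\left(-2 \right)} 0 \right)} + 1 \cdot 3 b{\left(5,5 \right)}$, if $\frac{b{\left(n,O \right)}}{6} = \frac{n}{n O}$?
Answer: $\frac{18}{5} \approx 3.6$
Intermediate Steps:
$N{\left(c \right)} = -10 + c$ ($N{\left(c \right)} = -7 + \left(c - 3\right) = -7 + \left(-3 + c\right) = -10 + c$)
$b{\left(n,O \right)} = \frac{6}{O}$ ($b{\left(n,O \right)} = 6 \frac{n}{n O} = 6 \frac{n}{O n} = 6 n \frac{1}{O n} = \frac{6}{O}$)
$j{\left(N{\left(-2 \right)} 0 \right)} + 1 \cdot 3 b{\left(5,5 \right)} = \left(\left(-10 - 2\right) 0\right)^{2} + 1 \cdot 3 \cdot \frac{6}{5} = \left(\left(-12\right) 0\right)^{2} + 1 \cdot 3 \cdot 6 \cdot \frac{1}{5} = 0^{2} + 1 \cdot 3 \cdot \frac{6}{5} = 0 + 1 \cdot \frac{18}{5} = 0 + \frac{18}{5} = \frac{18}{5}$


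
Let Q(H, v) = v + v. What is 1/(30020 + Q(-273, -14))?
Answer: 1/29992 ≈ 3.3342e-5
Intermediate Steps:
Q(H, v) = 2*v
1/(30020 + Q(-273, -14)) = 1/(30020 + 2*(-14)) = 1/(30020 - 28) = 1/29992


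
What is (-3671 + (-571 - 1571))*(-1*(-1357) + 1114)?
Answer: -14363923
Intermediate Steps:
(-3671 + (-571 - 1571))*(-1*(-1357) + 1114) = (-3671 - 2142)*(1357 + 1114) = -5813*2471 = -14363923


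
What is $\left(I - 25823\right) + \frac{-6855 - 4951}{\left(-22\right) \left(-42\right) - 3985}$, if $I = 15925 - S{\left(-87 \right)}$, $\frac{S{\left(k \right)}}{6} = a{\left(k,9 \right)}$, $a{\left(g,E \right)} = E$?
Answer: $- \frac{30451266}{3061} \approx -9948.1$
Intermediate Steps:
$S{\left(k \right)} = 54$ ($S{\left(k \right)} = 6 \cdot 9 = 54$)
$I = 15871$ ($I = 15925 - 54 = 15871$)
$\left(I - 25823\right) + \frac{-6855 - 4951}{\left(-22\right) \left(-42\right) - 3985} = \left(15871 - 25823\right) + \frac{-6855 - 4951}{\left(-22\right) \left(-42\right) - 3985} = -9952 - \frac{11806}{924 - 3985} = -9952 - \frac{11806}{-3061} = -9952 - - \frac{11806}{3061} = -9952 + \frac{11806}{3061} = - \frac{30451266}{3061}$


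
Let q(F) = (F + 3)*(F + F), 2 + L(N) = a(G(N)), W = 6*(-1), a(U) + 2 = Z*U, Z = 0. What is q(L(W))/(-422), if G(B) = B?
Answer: -4/211 ≈ -0.018957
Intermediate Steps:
a(U) = -2 (a(U) = -2 + 0*U = -2 + 0 = -2)
W = -6
L(N) = -4 (L(N) = -2 - 2 = -4)
q(F) = 2*F*(3 + F) (q(F) = (3 + F)*(2*F) = 2*F*(3 + F))
q(L(W))/(-422) = (2*(-4)*(3 - 4))/(-422) = (2*(-4)*(-1))*(-1/422) = 8*(-1/422) = -4/211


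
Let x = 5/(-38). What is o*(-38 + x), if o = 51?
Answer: -73899/38 ≈ -1944.7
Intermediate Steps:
x = -5/38 (x = 5*(-1/38) = -5/38 ≈ -0.13158)
o*(-38 + x) = 51*(-38 - 5/38) = 51*(-1449/38) = -73899/38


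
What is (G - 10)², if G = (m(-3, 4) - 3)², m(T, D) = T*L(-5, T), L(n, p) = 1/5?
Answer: 5476/625 ≈ 8.7616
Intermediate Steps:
L(n, p) = ⅕
m(T, D) = T/5 (m(T, D) = T*(⅕) = T/5)
G = 324/25 (G = ((⅕)*(-3) - 3)² = (-⅗ - 3)² = (-18/5)² = 324/25 ≈ 12.960)
(G - 10)² = (324/25 - 10)² = (74/25)² = 5476/625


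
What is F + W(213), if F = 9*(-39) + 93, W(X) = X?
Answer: -45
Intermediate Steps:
F = -258 (F = -351 + 93 = -258)
F + W(213) = -258 + 213 = -45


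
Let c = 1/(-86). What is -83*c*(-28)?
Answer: -1162/43 ≈ -27.023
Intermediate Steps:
c = -1/86 ≈ -0.011628
-83*c*(-28) = -83*(-1/86)*(-28) = (83/86)*(-28) = -1162/43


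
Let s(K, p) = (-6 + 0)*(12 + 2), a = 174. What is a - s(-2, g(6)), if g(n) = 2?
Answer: 258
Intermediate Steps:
s(K, p) = -84 (s(K, p) = -6*14 = -84)
a - s(-2, g(6)) = 174 - 1*(-84) = 174 + 84 = 258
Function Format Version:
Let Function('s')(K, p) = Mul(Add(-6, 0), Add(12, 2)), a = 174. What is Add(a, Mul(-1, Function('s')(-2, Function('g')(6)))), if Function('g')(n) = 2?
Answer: 258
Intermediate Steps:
Function('s')(K, p) = -84 (Function('s')(K, p) = Mul(-6, 14) = -84)
Add(a, Mul(-1, Function('s')(-2, Function('g')(6)))) = Add(174, Mul(-1, -84)) = Add(174, 84) = 258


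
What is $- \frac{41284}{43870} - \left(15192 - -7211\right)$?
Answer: $- \frac{491430447}{21935} \approx -22404.0$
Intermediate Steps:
$- \frac{41284}{43870} - \left(15192 - -7211\right) = \left(-41284\right) \frac{1}{43870} - \left(15192 + 7211\right) = - \frac{20642}{21935} - 22403 = - \frac{491430447}{21935}$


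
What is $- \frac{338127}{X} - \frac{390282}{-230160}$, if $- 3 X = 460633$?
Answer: $\frac{68874449911}{17669881880} \approx 3.8978$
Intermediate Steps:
$X = - \frac{460633}{3}$ ($X = \left(- \frac{1}{3}\right) 460633 = - \frac{460633}{3} \approx -1.5354 \cdot 10^{5}$)
$- \frac{338127}{X} - \frac{390282}{-230160} = - \frac{338127}{- \frac{460633}{3}} - \frac{390282}{-230160} = \left(-338127\right) \left(- \frac{3}{460633}\right) - - \frac{65047}{38360} = \frac{1014381}{460633} + \frac{65047}{38360} = \frac{68874449911}{17669881880}$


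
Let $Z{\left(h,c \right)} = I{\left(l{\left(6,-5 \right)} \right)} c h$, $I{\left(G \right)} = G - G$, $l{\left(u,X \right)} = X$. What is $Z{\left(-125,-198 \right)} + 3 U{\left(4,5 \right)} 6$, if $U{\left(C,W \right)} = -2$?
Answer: $-36$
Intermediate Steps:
$I{\left(G \right)} = 0$
$Z{\left(h,c \right)} = 0$ ($Z{\left(h,c \right)} = 0 c h = 0 h = 0$)
$Z{\left(-125,-198 \right)} + 3 U{\left(4,5 \right)} 6 = 0 + 3 \left(-2\right) 6 = 0 - 36 = -36$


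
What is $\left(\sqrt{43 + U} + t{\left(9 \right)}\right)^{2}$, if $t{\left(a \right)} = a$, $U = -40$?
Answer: $\left(9 + \sqrt{3}\right)^{2} \approx 115.18$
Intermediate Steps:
$\left(\sqrt{43 + U} + t{\left(9 \right)}\right)^{2} = \left(\sqrt{43 - 40} + 9\right)^{2} = \left(\sqrt{3} + 9\right)^{2} = \left(9 + \sqrt{3}\right)^{2}$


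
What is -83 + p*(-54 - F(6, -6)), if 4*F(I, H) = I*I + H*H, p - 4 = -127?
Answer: 8773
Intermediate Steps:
p = -123 (p = 4 - 127 = -123)
F(I, H) = H**2/4 + I**2/4 (F(I, H) = (I*I + H*H)/4 = (I**2 + H**2)/4 = (H**2 + I**2)/4 = H**2/4 + I**2/4)
-83 + p*(-54 - F(6, -6)) = -83 - 123*(-54 - ((1/4)*(-6)**2 + (1/4)*6**2)) = -83 - 123*(-54 - ((1/4)*36 + (1/4)*36)) = -83 - 123*(-54 - (9 + 9)) = -83 - 123*(-54 - 1*18) = -83 - 123*(-54 - 18) = -83 - 123*(-72) = -83 + 8856 = 8773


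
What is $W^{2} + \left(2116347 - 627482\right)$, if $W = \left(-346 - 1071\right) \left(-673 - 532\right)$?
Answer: $2915506514090$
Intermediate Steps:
$W = 1707485$ ($W = \left(-1417\right) \left(-1205\right) = 1707485$)
$W^{2} + \left(2116347 - 627482\right) = 1707485^{2} + \left(2116347 - 627482\right) = 2915505025225 + \left(2116347 - 627482\right) = 2915505025225 + 1488865 = 2915506514090$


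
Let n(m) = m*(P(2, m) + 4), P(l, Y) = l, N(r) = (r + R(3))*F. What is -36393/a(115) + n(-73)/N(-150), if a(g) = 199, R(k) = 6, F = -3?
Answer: -2634823/14328 ≈ -183.89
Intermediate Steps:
N(r) = -18 - 3*r (N(r) = (r + 6)*(-3) = (6 + r)*(-3) = -18 - 3*r)
n(m) = 6*m (n(m) = m*(2 + 4) = m*6 = 6*m)
-36393/a(115) + n(-73)/N(-150) = -36393/199 + (6*(-73))/(-18 - 3*(-150)) = -36393*1/199 - 438/(-18 + 450) = -36393/199 - 438/432 = -36393/199 - 438*1/432 = -36393/199 - 73/72 = -2634823/14328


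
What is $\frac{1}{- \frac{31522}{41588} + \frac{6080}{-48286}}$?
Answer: $- \frac{502029542}{443731583} \approx -1.1314$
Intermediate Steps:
$\frac{1}{- \frac{31522}{41588} + \frac{6080}{-48286}} = \frac{1}{\left(-31522\right) \frac{1}{41588} + 6080 \left(- \frac{1}{48286}\right)} = \frac{1}{- \frac{15761}{20794} - \frac{3040}{24143}} = \frac{1}{- \frac{443731583}{502029542}} = - \frac{502029542}{443731583}$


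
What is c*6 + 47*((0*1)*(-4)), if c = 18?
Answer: 108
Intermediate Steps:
c*6 + 47*((0*1)*(-4)) = 18*6 + 47*((0*1)*(-4)) = 108 + 47*(0*(-4)) = 108 + 47*0 = 108 + 0 = 108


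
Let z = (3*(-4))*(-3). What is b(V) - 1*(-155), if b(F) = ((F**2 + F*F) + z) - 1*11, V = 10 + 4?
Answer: 572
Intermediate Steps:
z = 36 (z = -12*(-3) = 36)
V = 14
b(F) = 25 + 2*F**2 (b(F) = ((F**2 + F*F) + 36) - 1*11 = ((F**2 + F**2) + 36) - 11 = (2*F**2 + 36) - 11 = (36 + 2*F**2) - 11 = 25 + 2*F**2)
b(V) - 1*(-155) = (25 + 2*14**2) - 1*(-155) = (25 + 2*196) + 155 = (25 + 392) + 155 = 417 + 155 = 572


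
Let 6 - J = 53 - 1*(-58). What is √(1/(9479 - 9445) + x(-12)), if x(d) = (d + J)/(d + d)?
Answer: √22678/68 ≈ 2.2146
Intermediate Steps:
J = -105 (J = 6 - (53 - 1*(-58)) = 6 - (53 + 58) = 6 - 1*111 = 6 - 111 = -105)
x(d) = (-105 + d)/(2*d) (x(d) = (d - 105)/(d + d) = (-105 + d)/((2*d)) = (-105 + d)*(1/(2*d)) = (-105 + d)/(2*d))
√(1/(9479 - 9445) + x(-12)) = √(1/(9479 - 9445) + (½)*(-105 - 12)/(-12)) = √(1/34 + (½)*(-1/12)*(-117)) = √(1/34 + 39/8) = √(667/136) = √22678/68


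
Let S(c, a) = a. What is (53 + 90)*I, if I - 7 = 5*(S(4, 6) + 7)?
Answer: 10296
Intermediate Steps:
I = 72 (I = 7 + 5*(6 + 7) = 7 + 5*13 = 7 + 65 = 72)
(53 + 90)*I = (53 + 90)*72 = 143*72 = 10296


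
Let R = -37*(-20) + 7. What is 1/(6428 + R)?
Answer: 1/7175 ≈ 0.00013937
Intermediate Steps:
R = 747 (R = 740 + 7 = 747)
1/(6428 + R) = 1/(6428 + 747) = 1/7175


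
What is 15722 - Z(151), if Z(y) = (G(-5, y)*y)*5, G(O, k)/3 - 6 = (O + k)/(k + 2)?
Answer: -1498/51 ≈ -29.373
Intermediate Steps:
G(O, k) = 18 + 3*(O + k)/(2 + k) (G(O, k) = 18 + 3*((O + k)/(k + 2)) = 18 + 3*((O + k)/(2 + k)) = 18 + 3*(O + k)/(2 + k))
Z(y) = 15*y*(7 + 7*y)/(2 + y) (Z(y) = ((3*(12 - 5 + 7*y)/(2 + y))*y)*5 = ((3*(7 + 7*y)/(2 + y))*y)*5 = (3*y*(7 + 7*y)/(2 + y))*5 = 15*y*(7 + 7*y)/(2 + y))
15722 - Z(151) = 15722 - 105*151*(1 + 151)/(2 + 151) = 15722 - 105*151*152/153 = 15722 - 1*803320/51 = 15722 - 803320/51 = -1498/51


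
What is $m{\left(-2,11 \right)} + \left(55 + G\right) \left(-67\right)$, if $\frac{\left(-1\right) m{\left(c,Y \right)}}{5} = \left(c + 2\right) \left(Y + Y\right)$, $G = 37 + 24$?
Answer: $-7772$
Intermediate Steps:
$G = 61$
$m{\left(c,Y \right)} = - 10 Y \left(2 + c\right)$ ($m{\left(c,Y \right)} = - 5 \left(c + 2\right) \left(Y + Y\right) = - 5 \left(2 + c\right) 2 Y = - 5 \cdot 2 Y \left(2 + c\right) = - 10 Y \left(2 + c\right)$)
$m{\left(-2,11 \right)} + \left(55 + G\right) \left(-67\right) = \left(-10\right) 11 \left(2 - 2\right) + \left(55 + 61\right) \left(-67\right) = \left(-10\right) 11 \cdot 0 + 116 \left(-67\right) = 0 - 7772 = -7772$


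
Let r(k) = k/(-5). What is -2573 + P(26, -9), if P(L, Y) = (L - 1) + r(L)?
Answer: -12766/5 ≈ -2553.2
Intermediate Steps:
r(k) = -k/5 (r(k) = k*(-1/5) = -k/5)
P(L, Y) = -1 + 4*L/5 (P(L, Y) = (L - 1) - L/5 = (-1 + L) - L/5 = -1 + 4*L/5)
-2573 + P(26, -9) = -2573 + (-1 + (4/5)*26) = -2573 + (-1 + 104/5) = -2573 + 99/5 = -12766/5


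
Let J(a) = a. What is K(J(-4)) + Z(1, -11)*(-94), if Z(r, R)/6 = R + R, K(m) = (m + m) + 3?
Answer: 12403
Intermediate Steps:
K(m) = 3 + 2*m (K(m) = 2*m + 3 = 3 + 2*m)
Z(r, R) = 12*R (Z(r, R) = 6*(R + R) = 6*(2*R) = 12*R)
K(J(-4)) + Z(1, -11)*(-94) = (3 + 2*(-4)) + (12*(-11))*(-94) = (3 - 8) - 132*(-94) = -5 + 12408 = 12403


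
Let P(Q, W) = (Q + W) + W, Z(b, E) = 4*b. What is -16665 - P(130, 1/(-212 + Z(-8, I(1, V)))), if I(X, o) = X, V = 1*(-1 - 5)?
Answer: -2048989/122 ≈ -16795.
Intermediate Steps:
V = -6 (V = 1*(-6) = -6)
P(Q, W) = Q + 2*W
-16665 - P(130, 1/(-212 + Z(-8, I(1, V)))) = -16665 - (130 + 2/(-212 + 4*(-8))) = -16665 - (130 + 2/(-212 - 32)) = -16665 - (130 + 2/(-244)) = -16665 - (130 + 2*(-1/244)) = -16665 - (130 - 1/122) = -16665 - 1*15859/122 = -16665 - 15859/122 = -2048989/122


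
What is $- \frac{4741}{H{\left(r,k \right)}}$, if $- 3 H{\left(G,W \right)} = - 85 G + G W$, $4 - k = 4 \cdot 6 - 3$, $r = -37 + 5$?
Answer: $\frac{4741}{1088} \approx 4.3575$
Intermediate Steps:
$r = -32$
$k = -17$ ($k = 4 - \left(4 \cdot 6 - 3\right) = 4 - \left(24 - 3\right) = 4 - 21 = -17$)
$H{\left(G,W \right)} = \frac{85 G}{3} - \frac{G W}{3}$ ($H{\left(G,W \right)} = - \frac{- 85 G + G W}{3} = \frac{85 G}{3} - \frac{G W}{3}$)
$- \frac{4741}{H{\left(r,k \right)}} = - \frac{4741}{\frac{1}{3} \left(-32\right) \left(85 - -17\right)} = - \frac{4741}{\frac{1}{3} \left(-32\right) \left(85 + 17\right)} = - \frac{4741}{\frac{1}{3} \left(-32\right) 102} = - \frac{4741}{-1088} = \left(-4741\right) \left(- \frac{1}{1088}\right) = \frac{4741}{1088}$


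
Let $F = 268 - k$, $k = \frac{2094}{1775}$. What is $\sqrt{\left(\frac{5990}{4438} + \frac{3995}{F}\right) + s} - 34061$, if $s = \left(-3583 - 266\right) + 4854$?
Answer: $-34061 + \frac{\sqrt{23020552577396949190}}{150133102} \approx -34029.0$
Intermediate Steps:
$k = \frac{2094}{1775}$ ($k = 2094 \cdot \frac{1}{1775} = \frac{2094}{1775} \approx 1.1797$)
$s = 1005$ ($s = -3849 + 4854 = 1005$)
$F = \frac{473606}{1775}$ ($F = 268 - \frac{2094}{1775} = \frac{473606}{1775} \approx 266.82$)
$\sqrt{\left(\frac{5990}{4438} + \frac{3995}{F}\right) + s} - 34061 = \sqrt{\left(\frac{5990}{4438} + \frac{3995}{\frac{473606}{1775}}\right) + 1005} - 34061 = \sqrt{\left(5990 \cdot \frac{1}{4438} + 3995 \cdot \frac{1775}{473606}\right) + 1005} - 34061 = \sqrt{\left(\frac{2995}{2219} + \frac{7091125}{473606}\right) + 1005} - 34061 = \sqrt{\frac{2450522335}{150133102} + 1005} - 34061 = \sqrt{\frac{153334289845}{150133102}} - 34061 = \frac{\sqrt{23020552577396949190}}{150133102} - 34061 = -34061 + \frac{\sqrt{23020552577396949190}}{150133102}$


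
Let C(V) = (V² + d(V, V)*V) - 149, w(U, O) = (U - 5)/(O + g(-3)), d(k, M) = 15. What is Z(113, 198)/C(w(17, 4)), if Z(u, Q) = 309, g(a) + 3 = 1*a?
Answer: -309/203 ≈ -1.5222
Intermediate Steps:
g(a) = -3 + a (g(a) = -3 + 1*a = -3 + a)
w(U, O) = (-5 + U)/(-6 + O) (w(U, O) = (U - 5)/(O + (-3 - 3)) = (-5 + U)/(O - 6) = (-5 + U)/(-6 + O))
C(V) = -149 + V² + 15*V (C(V) = (V² + 15*V) - 149 = -149 + V² + 15*V)
Z(113, 198)/C(w(17, 4)) = 309/(-149 + ((-5 + 17)/(-6 + 4))² + 15*((-5 + 17)/(-6 + 4))) = 309/(-149 + (12/(-2))² + 15*(12/(-2))) = 309/(-149 + (-½*12)² + 15*(-½*12)) = 309/(-149 + (-6)² + 15*(-6)) = 309/(-149 + 36 - 90) = 309/(-203) = 309*(-1/203) = -309/203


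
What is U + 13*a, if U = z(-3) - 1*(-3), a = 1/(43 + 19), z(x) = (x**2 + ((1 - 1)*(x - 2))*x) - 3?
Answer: 571/62 ≈ 9.2097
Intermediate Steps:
z(x) = -3 + x**2 (z(x) = (x**2 + (0*(-2 + x))*x) - 3 = (x**2 + 0*x) - 3 = (x**2 + 0) - 3 = x**2 - 3 = -3 + x**2)
a = 1/62 ≈ 0.016129
U = 9 (U = (-3 + (-3)**2) - 1*(-3) = (-3 + 9) + 3 = 6 + 3 = 9)
U + 13*a = 9 + 13*(1/62) = 9 + 13/62 = 571/62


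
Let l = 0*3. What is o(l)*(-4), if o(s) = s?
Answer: 0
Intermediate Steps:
l = 0
o(l)*(-4) = 0*(-4) = 0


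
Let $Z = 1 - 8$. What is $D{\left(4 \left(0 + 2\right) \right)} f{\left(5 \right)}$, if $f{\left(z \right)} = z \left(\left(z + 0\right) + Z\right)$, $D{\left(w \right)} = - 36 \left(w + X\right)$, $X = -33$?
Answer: $-9000$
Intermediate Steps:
$D{\left(w \right)} = 1188 - 36 w$ ($D{\left(w \right)} = - 36 \left(w - 33\right) = - 36 \left(-33 + w\right) = 1188 - 36 w$)
$Z = -7$ ($Z = 1 - 8 = -7$)
$f{\left(z \right)} = z \left(-7 + z\right)$ ($f{\left(z \right)} = z \left(\left(z + 0\right) - 7\right) = z \left(z - 7\right) = z \left(-7 + z\right)$)
$D{\left(4 \left(0 + 2\right) \right)} f{\left(5 \right)} = \left(1188 - 36 \cdot 4 \left(0 + 2\right)\right) 5 \left(-7 + 5\right) = \left(1188 - 36 \cdot 4 \cdot 2\right) 5 \left(-2\right) = \left(1188 - 288\right) \left(-10\right) = 900 \left(-10\right) = -9000$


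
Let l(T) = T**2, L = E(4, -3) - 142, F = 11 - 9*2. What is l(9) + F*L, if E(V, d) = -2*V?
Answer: 1131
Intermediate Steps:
F = -7 (F = 11 - 18 = -7)
L = -150 (L = -2*4 - 142 = -8 - 142 = -150)
l(9) + F*L = 9**2 - 7*(-150) = 81 + 1050 = 1131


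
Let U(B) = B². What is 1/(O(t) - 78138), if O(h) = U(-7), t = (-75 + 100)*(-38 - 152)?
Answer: -1/78089 ≈ -1.2806e-5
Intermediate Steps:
t = -4750 (t = 25*(-190) = -4750)
O(h) = 49 (O(h) = (-7)² = 49)
1/(O(t) - 78138) = 1/(49 - 78138) = 1/(-78089) = -1/78089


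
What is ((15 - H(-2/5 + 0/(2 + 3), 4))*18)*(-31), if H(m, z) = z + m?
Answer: -31806/5 ≈ -6361.2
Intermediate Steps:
H(m, z) = m + z
((15 - H(-2/5 + 0/(2 + 3), 4))*18)*(-31) = ((15 - ((-2/5 + 0/(2 + 3)) + 4))*18)*(-31) = ((15 - ((-2*⅕ + 0/5) + 4))*18)*(-31) = ((15 - ((-⅖ + 0*(⅕)) + 4))*18)*(-31) = ((15 - ((-⅖ + 0) + 4))*18)*(-31) = ((15 - (-⅖ + 4))*18)*(-31) = ((15 - 1*18/5)*18)*(-31) = ((15 - 18/5)*18)*(-31) = ((57/5)*18)*(-31) = (1026/5)*(-31) = -31806/5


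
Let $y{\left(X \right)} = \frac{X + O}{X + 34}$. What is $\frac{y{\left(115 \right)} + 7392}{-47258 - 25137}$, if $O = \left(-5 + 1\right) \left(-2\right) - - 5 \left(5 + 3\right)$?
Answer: $- \frac{1101571}{10786855} \approx -0.10212$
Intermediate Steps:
$O = 48$ ($O = \left(-4\right) \left(-2\right) - \left(-5\right) 8 = 8 - -40 = 8 + 40 = 48$)
$y{\left(X \right)} = \frac{48 + X}{34 + X}$ ($y{\left(X \right)} = \frac{X + 48}{X + 34} = \frac{48 + X}{34 + X}$)
$\frac{y{\left(115 \right)} + 7392}{-47258 - 25137} = \frac{\frac{48 + 115}{34 + 115} + 7392}{-47258 - 25137} = \frac{\frac{1}{149} \cdot 163 + 7392}{-72395} = \left(\frac{1}{149} \cdot 163 + 7392\right) \left(- \frac{1}{72395}\right) = \left(\frac{163}{149} + 7392\right) \left(- \frac{1}{72395}\right) = \frac{1101571}{149} \left(- \frac{1}{72395}\right) = - \frac{1101571}{10786855}$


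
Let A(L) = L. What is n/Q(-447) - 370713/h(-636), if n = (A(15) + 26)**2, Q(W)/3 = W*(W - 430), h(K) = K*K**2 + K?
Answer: 289477944431/100850844005748 ≈ 0.0028704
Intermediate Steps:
h(K) = K + K**3 (h(K) = K**3 + K = K + K**3)
Q(W) = 3*W*(-430 + W) (Q(W) = 3*(W*(W - 430)) = 3*(W*(-430 + W)) = 3*W*(-430 + W))
n = 1681 (n = (15 + 26)**2 = 41**2 = 1681)
n/Q(-447) - 370713/h(-636) = 1681/((3*(-447)*(-430 - 447))) - 370713/(-636 + (-636)**3) = 1681/((3*(-447)*(-877))) - 370713/(-636 - 257259456) = 1681/1176057 - 370713/(-257260092) = 1681*(1/1176057) - 370713*(-1/257260092) = 1681/1176057 + 123571/85753364 = 289477944431/100850844005748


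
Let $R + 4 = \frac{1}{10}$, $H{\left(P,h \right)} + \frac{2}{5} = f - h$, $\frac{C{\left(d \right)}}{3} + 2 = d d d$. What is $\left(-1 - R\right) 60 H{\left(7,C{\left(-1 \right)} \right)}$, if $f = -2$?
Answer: $\frac{5742}{5} \approx 1148.4$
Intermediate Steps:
$C{\left(d \right)} = -6 + 3 d^{3}$ ($C{\left(d \right)} = -6 + 3 d d d = -6 + 3 d^{2} d = -6 + 3 d^{3}$)
$H{\left(P,h \right)} = - \frac{12}{5} - h$ ($H{\left(P,h \right)} = - \frac{2}{5} - \left(2 + h\right) = - \frac{12}{5} - h$)
$R = - \frac{39}{10}$ ($R = -4 + \frac{1}{10} = - \frac{39}{10} \approx -3.9$)
$\left(-1 - R\right) 60 H{\left(7,C{\left(-1 \right)} \right)} = \left(-1 - - \frac{39}{10}\right) 60 \left(- \frac{12}{5} - \left(-6 + 3 \left(-1\right)^{3}\right)\right) = \left(-1 + \frac{39}{10}\right) 60 \left(- \frac{12}{5} - \left(-6 + 3 \left(-1\right)\right)\right) = \frac{29}{10} \cdot 60 \left(- \frac{12}{5} - \left(-6 - 3\right)\right) = 174 \left(- \frac{12}{5} - -9\right) = 174 \left(- \frac{12}{5} + 9\right) = 174 \cdot \frac{33}{5} = \frac{5742}{5}$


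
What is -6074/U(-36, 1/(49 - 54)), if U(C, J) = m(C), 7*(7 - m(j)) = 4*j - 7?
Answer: -21259/100 ≈ -212.59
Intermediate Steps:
m(j) = 8 - 4*j/7 (m(j) = 7 - (4*j - 7)/7 = 7 - (-7 + 4*j)/7 = 7 + (1 - 4*j/7) = 8 - 4*j/7)
U(C, J) = 8 - 4*C/7
-6074/U(-36, 1/(49 - 54)) = -6074/(8 - 4/7*(-36)) = -6074/(8 + 144/7) = -6074/200/7 = -6074*7/200 = -21259/100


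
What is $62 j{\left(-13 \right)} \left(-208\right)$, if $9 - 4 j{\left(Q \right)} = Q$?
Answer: $-70928$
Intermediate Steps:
$j{\left(Q \right)} = \frac{9}{4} - \frac{Q}{4}$
$62 j{\left(-13 \right)} \left(-208\right) = 62 \left(\frac{9}{4} - - \frac{13}{4}\right) \left(-208\right) = 62 \left(\frac{9}{4} + \frac{13}{4}\right) \left(-208\right) = 62 \cdot \frac{11}{2} \left(-208\right) = 341 \left(-208\right) = -70928$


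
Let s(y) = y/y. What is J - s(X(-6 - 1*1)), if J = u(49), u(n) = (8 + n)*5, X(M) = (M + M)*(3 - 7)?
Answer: 284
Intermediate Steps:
X(M) = -8*M (X(M) = (2*M)*(-4) = -8*M)
u(n) = 40 + 5*n
J = 285 (J = 40 + 5*49 = 40 + 245 = 285)
s(y) = 1
J - s(X(-6 - 1*1)) = 285 - 1*1 = 285 - 1 = 284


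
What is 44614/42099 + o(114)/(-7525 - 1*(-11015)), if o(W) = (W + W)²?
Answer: 1172088638/73462755 ≈ 15.955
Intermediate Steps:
o(W) = 4*W² (o(W) = (2*W)² = 4*W²)
44614/42099 + o(114)/(-7525 - 1*(-11015)) = 44614/42099 + (4*114²)/(-7525 - 1*(-11015)) = 44614*(1/42099) + (4*12996)/(-7525 + 11015) = 44614/42099 + 51984/3490 = 44614/42099 + 51984*(1/3490) = 44614/42099 + 25992/1745 = 1172088638/73462755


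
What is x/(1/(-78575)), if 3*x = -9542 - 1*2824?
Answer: 323886150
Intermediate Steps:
x = -4122 (x = (-9542 - 1*2824)/3 = (-9542 - 2824)/3 = (⅓)*(-12366) = -4122)
x/(1/(-78575)) = -4122/(1/(-78575)) = -4122/(-1/78575) = -4122*(-78575) = 323886150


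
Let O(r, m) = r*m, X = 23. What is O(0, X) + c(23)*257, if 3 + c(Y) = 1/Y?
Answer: -17476/23 ≈ -759.83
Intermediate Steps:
c(Y) = -3 + 1/Y
O(r, m) = m*r
O(0, X) + c(23)*257 = 23*0 + (-3 + 1/23)*257 = 0 + (-3 + 1/23)*257 = 0 - 68/23*257 = 0 - 17476/23 = -17476/23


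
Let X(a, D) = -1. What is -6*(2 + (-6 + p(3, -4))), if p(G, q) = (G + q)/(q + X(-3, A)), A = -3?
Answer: 114/5 ≈ 22.800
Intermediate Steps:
p(G, q) = (G + q)/(-1 + q) (p(G, q) = (G + q)/(q - 1) = (G + q)/(-1 + q))
-6*(2 + (-6 + p(3, -4))) = -6*(2 + (-6 + (3 - 4)/(-1 - 4))) = -6*(2 + (-6 - 1/(-5))) = -6*(2 + (-6 - ⅕*(-1))) = -6*(2 + (-6 + ⅕)) = -6*(2 - 29/5) = -6*(-19/5) = 114/5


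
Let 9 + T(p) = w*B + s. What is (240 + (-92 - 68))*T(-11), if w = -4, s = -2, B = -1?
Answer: -560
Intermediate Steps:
T(p) = -7 (T(p) = -9 + (-4*(-1) - 2) = -9 + (4 - 2) = -9 + 2 = -7)
(240 + (-92 - 68))*T(-11) = (240 + (-92 - 68))*(-7) = (240 - 160)*(-7) = 80*(-7) = -560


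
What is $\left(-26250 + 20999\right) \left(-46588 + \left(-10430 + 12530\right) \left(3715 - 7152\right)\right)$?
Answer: $38144776288$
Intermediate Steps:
$\left(-26250 + 20999\right) \left(-46588 + \left(-10430 + 12530\right) \left(3715 - 7152\right)\right) = - 5251 \left(-46588 + 2100 \left(-3437\right)\right) = - 5251 \left(-46588 - 7217700\right) = \left(-5251\right) \left(-7264288\right) = 38144776288$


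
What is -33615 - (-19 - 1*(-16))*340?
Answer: -32595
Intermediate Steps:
-33615 - (-19 - 1*(-16))*340 = -33615 - (-19 + 16)*340 = -33615 - (-3)*340 = -33615 - 1*(-1020) = -33615 + 1020 = -32595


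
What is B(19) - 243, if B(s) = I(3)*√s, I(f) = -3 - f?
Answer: -243 - 6*√19 ≈ -269.15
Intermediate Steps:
B(s) = -6*√s (B(s) = (-3 - 1*3)*√s = (-3 - 3)*√s = -6*√s)
B(19) - 243 = -6*√19 - 243 = -243 - 6*√19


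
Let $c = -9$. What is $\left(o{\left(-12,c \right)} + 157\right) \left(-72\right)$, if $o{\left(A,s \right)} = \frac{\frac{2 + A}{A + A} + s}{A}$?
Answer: $- \frac{22711}{2} \approx -11356.0$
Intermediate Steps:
$o{\left(A,s \right)} = \frac{s + \frac{2 + A}{2 A}}{A}$ ($o{\left(A,s \right)} = \frac{\frac{2 + A}{2 A} + s}{A} = \frac{s + \frac{2 + A}{2 A}}{A}$)
$\left(o{\left(-12,c \right)} + 157\right) \left(-72\right) = \left(\frac{2 - 12 \left(1 + 2 \left(-9\right)\right)}{2 \cdot 144} + 157\right) \left(-72\right) = \left(\frac{1}{2} \cdot \frac{1}{144} \left(2 - 12 \left(1 - 18\right)\right) + 157\right) \left(-72\right) = \left(\frac{1}{2} \cdot \frac{1}{144} \left(2 - -204\right) + 157\right) \left(-72\right) = \left(\frac{1}{2} \cdot \frac{1}{144} \left(2 + 204\right) + 157\right) \left(-72\right) = \left(\frac{1}{2} \cdot \frac{1}{144} \cdot 206 + 157\right) \left(-72\right) = \left(\frac{103}{144} + 157\right) \left(-72\right) = \frac{22711}{144} \left(-72\right) = - \frac{22711}{2}$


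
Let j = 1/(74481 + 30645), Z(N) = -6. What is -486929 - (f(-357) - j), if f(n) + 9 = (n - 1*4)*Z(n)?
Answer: -51415654835/105126 ≈ -4.8909e+5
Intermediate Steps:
j = 1/105126 ≈ 9.5124e-6
f(n) = 15 - 6*n (f(n) = -9 + (n - 1*4)*(-6) = -9 + (n - 4)*(-6) = -9 + (-4 + n)*(-6) = -9 + (24 - 6*n) = 15 - 6*n)
-486929 - (f(-357) - j) = -486929 - ((15 - 6*(-357)) - 1*1/105126) = -486929 - ((15 + 2142) - 1/105126) = -486929 - (2157 - 1/105126) = -486929 - 1*226756781/105126 = -486929 - 226756781/105126 = -51415654835/105126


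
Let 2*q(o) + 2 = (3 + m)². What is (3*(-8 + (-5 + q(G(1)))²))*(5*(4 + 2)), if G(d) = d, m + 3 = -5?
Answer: 6165/2 ≈ 3082.5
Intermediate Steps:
m = -8 (m = -3 - 5 = -8)
q(o) = 23/2 (q(o) = -1 + (3 - 8)²/2 = -1 + (½)*(-5)² = -1 + (½)*25 = -1 + 25/2 = 23/2)
(3*(-8 + (-5 + q(G(1)))²))*(5*(4 + 2)) = (3*(-8 + (-5 + 23/2)²))*(5*(4 + 2)) = (3*(-8 + (13/2)²))*(5*6) = (3*(-8 + 169/4))*30 = (3*(137/4))*30 = (411/4)*30 = 6165/2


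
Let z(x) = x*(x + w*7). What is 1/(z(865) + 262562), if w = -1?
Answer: 1/1004732 ≈ 9.9529e-7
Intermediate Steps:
z(x) = x*(-7 + x) (z(x) = x*(x - 1*7) = x*(x - 7) = x*(-7 + x))
1/(z(865) + 262562) = 1/(865*(-7 + 865) + 262562) = 1/(865*858 + 262562) = 1/(742170 + 262562) = 1/1004732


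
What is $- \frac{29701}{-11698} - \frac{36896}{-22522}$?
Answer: $\frac{550267665}{131731178} \approx 4.1772$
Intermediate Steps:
$- \frac{29701}{-11698} - \frac{36896}{-22522} = \left(-29701\right) \left(- \frac{1}{11698}\right) - - \frac{18448}{11261} = \frac{29701}{11698} + \frac{18448}{11261} = \frac{550267665}{131731178}$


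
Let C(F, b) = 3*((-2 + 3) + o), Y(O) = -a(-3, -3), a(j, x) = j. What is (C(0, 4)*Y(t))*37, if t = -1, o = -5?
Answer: -1332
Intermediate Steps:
Y(O) = 3 (Y(O) = -1*(-3) = 3)
C(F, b) = -12 (C(F, b) = 3*((-2 + 3) - 5) = 3*(1 - 5) = 3*(-4) = -12)
(C(0, 4)*Y(t))*37 = -12*3*37 = -36*37 = -1332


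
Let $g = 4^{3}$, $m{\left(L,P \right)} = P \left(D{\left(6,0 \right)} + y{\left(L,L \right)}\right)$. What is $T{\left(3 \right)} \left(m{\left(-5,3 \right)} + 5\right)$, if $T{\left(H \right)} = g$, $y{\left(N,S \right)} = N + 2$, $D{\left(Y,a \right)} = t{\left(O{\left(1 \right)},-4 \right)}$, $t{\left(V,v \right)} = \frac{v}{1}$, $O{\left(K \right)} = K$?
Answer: $-1024$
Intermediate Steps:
$t{\left(V,v \right)} = v$ ($t{\left(V,v \right)} = v 1 = v$)
$D{\left(Y,a \right)} = -4$
$y{\left(N,S \right)} = 2 + N$
$m{\left(L,P \right)} = P \left(-2 + L\right)$ ($m{\left(L,P \right)} = P \left(-4 + \left(2 + L\right)\right) = P \left(-2 + L\right)$)
$g = 64$
$T{\left(H \right)} = 64$
$T{\left(3 \right)} \left(m{\left(-5,3 \right)} + 5\right) = 64 \left(3 \left(-2 - 5\right) + 5\right) = 64 \left(3 \left(-7\right) + 5\right) = 64 \left(-21 + 5\right) = 64 \left(-16\right) = -1024$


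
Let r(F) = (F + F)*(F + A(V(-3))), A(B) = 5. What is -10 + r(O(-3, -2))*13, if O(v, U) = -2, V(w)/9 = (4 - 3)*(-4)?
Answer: -166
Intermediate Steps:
V(w) = -36 (V(w) = 9*((4 - 3)*(-4)) = 9*(1*(-4)) = 9*(-4) = -36)
r(F) = 2*F*(5 + F) (r(F) = (F + F)*(F + 5) = (2*F)*(5 + F) = 2*F*(5 + F))
-10 + r(O(-3, -2))*13 = -10 + (2*(-2)*(5 - 2))*13 = -10 + (2*(-2)*3)*13 = -10 - 12*13 = -10 - 156 = -166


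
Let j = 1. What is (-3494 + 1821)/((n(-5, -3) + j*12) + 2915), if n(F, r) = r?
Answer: -1673/2924 ≈ -0.57216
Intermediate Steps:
(-3494 + 1821)/((n(-5, -3) + j*12) + 2915) = (-3494 + 1821)/((-3 + 1*12) + 2915) = -1673/((-3 + 12) + 2915) = -1673/(9 + 2915) = -1673/2924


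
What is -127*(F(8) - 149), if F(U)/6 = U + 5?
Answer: 9017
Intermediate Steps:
F(U) = 30 + 6*U (F(U) = 6*(U + 5) = 6*(5 + U) = 30 + 6*U)
-127*(F(8) - 149) = -127*((30 + 6*8) - 149) = -127*((30 + 48) - 149) = -127*(78 - 149) = -127*(-71) = 9017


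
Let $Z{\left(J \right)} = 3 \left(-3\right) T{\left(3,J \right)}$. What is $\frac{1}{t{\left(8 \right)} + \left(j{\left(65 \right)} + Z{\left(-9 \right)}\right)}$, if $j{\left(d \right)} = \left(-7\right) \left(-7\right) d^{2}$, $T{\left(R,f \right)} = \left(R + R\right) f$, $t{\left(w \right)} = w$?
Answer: $\frac{1}{207519} \approx 4.8188 \cdot 10^{-6}$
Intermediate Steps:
$T{\left(R,f \right)} = 2 R f$
$j{\left(d \right)} = 49 d^{2}$
$Z{\left(J \right)} = - 54 J$ ($Z{\left(J \right)} = 3 \left(-3\right) 2 \cdot 3 J = - 9 \cdot 6 J = - 54 J$)
$\frac{1}{t{\left(8 \right)} + \left(j{\left(65 \right)} + Z{\left(-9 \right)}\right)} = \frac{1}{8 - \left(-486 - 49 \cdot 65^{2}\right)} = \frac{1}{8 + \left(49 \cdot 4225 + 486\right)} = \frac{1}{8 + \left(207025 + 486\right)} = \frac{1}{8 + 207511} = \frac{1}{207519}$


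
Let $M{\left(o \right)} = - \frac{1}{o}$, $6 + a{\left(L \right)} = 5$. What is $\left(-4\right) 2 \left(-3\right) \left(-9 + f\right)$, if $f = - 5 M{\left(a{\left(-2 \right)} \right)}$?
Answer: $-336$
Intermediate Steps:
$a{\left(L \right)} = -1$ ($a{\left(L \right)} = -6 + 5 = -1$)
$f = -5$ ($f = - 5 \left(- \frac{1}{-1}\right) = - 5 \left(\left(-1\right) \left(-1\right)\right) = \left(-5\right) 1 = -5$)
$\left(-4\right) 2 \left(-3\right) \left(-9 + f\right) = \left(-4\right) 2 \left(-3\right) \left(-9 - 5\right) = \left(-8\right) \left(-3\right) \left(-14\right) = 24 \left(-14\right) = -336$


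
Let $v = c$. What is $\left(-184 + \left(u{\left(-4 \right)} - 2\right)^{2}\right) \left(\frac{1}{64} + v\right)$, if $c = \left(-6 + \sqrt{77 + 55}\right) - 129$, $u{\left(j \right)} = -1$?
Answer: $\frac{1511825}{64} - 350 \sqrt{33} \approx 21612.0$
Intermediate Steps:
$c = -135 + 2 \sqrt{33}$ ($c = \left(-6 + \sqrt{132}\right) - 129 = \left(-6 + 2 \sqrt{33}\right) - 129 = -135 + 2 \sqrt{33} \approx -123.51$)
$v = -135 + 2 \sqrt{33} \approx -123.51$
$\left(-184 + \left(u{\left(-4 \right)} - 2\right)^{2}\right) \left(\frac{1}{64} + v\right) = \left(-184 + \left(-1 - 2\right)^{2}\right) \left(\frac{1}{64} - \left(135 - 2 \sqrt{33}\right)\right) = \left(-184 + \left(-3\right)^{2}\right) \left(\frac{1}{64} - \left(135 - 2 \sqrt{33}\right)\right) = \left(-184 + 9\right) \left(- \frac{8639}{64} + 2 \sqrt{33}\right) = - 175 \left(- \frac{8639}{64} + 2 \sqrt{33}\right) = \frac{1511825}{64} - 350 \sqrt{33}$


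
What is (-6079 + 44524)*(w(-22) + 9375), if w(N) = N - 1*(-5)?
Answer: 359768310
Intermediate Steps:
w(N) = 5 + N (w(N) = N + 5 = 5 + N)
(-6079 + 44524)*(w(-22) + 9375) = (-6079 + 44524)*((5 - 22) + 9375) = 38445*(-17 + 9375) = 38445*9358 = 359768310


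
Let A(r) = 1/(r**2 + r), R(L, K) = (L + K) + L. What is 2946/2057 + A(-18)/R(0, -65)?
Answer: 202747/141570 ≈ 1.4321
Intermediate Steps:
R(L, K) = K + 2*L (R(L, K) = (K + L) + L = K + 2*L)
A(r) = 1/(r + r**2)
2946/2057 + A(-18)/R(0, -65) = 2946/2057 + (1/((-18)*(1 - 18)))/(-65 + 2*0) = 2946*(1/2057) + (-1/18/(-17))/(-65 + 0) = 2946/2057 - 1/18*(-1/17)/(-65) = 2946/2057 + (1/306)*(-1/65) = 2946/2057 - 1/19890 = 202747/141570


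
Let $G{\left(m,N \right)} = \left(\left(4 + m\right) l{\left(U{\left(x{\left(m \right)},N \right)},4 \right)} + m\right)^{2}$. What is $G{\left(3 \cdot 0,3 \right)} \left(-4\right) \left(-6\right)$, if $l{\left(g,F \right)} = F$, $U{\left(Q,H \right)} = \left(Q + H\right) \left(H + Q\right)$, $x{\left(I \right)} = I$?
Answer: $6144$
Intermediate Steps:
$U{\left(Q,H \right)} = \left(H + Q\right)^{2}$ ($U{\left(Q,H \right)} = \left(H + Q\right) \left(H + Q\right) = \left(H + Q\right)^{2}$)
$G{\left(m,N \right)} = \left(16 + 5 m\right)^{2}$ ($G{\left(m,N \right)} = \left(\left(4 + m\right) 4 + m\right)^{2} = \left(\left(16 + 4 m\right) + m\right)^{2} = \left(16 + 5 m\right)^{2}$)
$G{\left(3 \cdot 0,3 \right)} \left(-4\right) \left(-6\right) = \left(16 + 5 \cdot 3 \cdot 0\right)^{2} \left(-4\right) \left(-6\right) = \left(16 + 5 \cdot 0\right)^{2} \left(-4\right) \left(-6\right) = \left(16 + 0\right)^{2} \left(-4\right) \left(-6\right) = 16^{2} \left(-4\right) \left(-6\right) = 256 \left(-4\right) \left(-6\right) = \left(-1024\right) \left(-6\right) = 6144$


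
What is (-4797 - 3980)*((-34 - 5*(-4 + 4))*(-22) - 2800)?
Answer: 18010404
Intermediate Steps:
(-4797 - 3980)*((-34 - 5*(-4 + 4))*(-22) - 2800) = -8777*((-34 - 5*0)*(-22) - 2800) = -8777*((-34 + 0)*(-22) - 2800) = -8777*(-34*(-22) - 2800) = -8777*(748 - 2800) = -8777*(-2052) = 18010404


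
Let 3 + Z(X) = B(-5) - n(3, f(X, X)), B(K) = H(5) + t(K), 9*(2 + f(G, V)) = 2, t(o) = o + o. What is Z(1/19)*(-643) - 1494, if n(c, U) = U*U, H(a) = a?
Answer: 460258/81 ≈ 5682.2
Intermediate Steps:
t(o) = 2*o
f(G, V) = -16/9 (f(G, V) = -2 + (⅑)*2 = -2 + 2/9 = -16/9)
B(K) = 5 + 2*K
n(c, U) = U²
Z(X) = -904/81 (Z(X) = -3 + ((5 + 2*(-5)) - (-16/9)²) = -3 + ((5 - 10) - 1*256/81) = -3 + (-5 - 256/81) = -3 - 661/81 = -904/81)
Z(1/19)*(-643) - 1494 = -904/81*(-643) - 1494 = 581272/81 - 1494 = 460258/81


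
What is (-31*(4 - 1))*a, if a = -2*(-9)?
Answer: -1674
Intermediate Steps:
a = 18
(-31*(4 - 1))*a = -31*(4 - 1)*18 = -31*3*18 = -93*18 = -1674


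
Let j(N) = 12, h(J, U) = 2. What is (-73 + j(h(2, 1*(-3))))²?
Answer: 3721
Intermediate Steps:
(-73 + j(h(2, 1*(-3))))² = (-73 + 12)² = (-61)² = 3721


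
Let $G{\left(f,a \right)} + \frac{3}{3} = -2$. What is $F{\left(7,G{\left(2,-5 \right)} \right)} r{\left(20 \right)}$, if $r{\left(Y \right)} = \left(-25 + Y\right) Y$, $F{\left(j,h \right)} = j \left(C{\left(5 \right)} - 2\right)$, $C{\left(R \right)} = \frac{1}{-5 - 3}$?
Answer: $\frac{2975}{2} \approx 1487.5$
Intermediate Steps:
$G{\left(f,a \right)} = -3$ ($G{\left(f,a \right)} = -1 - 2 = -3$)
$C{\left(R \right)} = - \frac{1}{8}$ ($C{\left(R \right)} = \frac{1}{-8} = - \frac{1}{8}$)
$F{\left(j,h \right)} = - \frac{17 j}{8}$ ($F{\left(j,h \right)} = j \left(- \frac{1}{8} - 2\right) = j \left(- \frac{17}{8}\right) = - \frac{17 j}{8}$)
$r{\left(Y \right)} = Y \left(-25 + Y\right)$
$F{\left(7,G{\left(2,-5 \right)} \right)} r{\left(20 \right)} = \left(- \frac{17}{8}\right) 7 \cdot 20 \left(-25 + 20\right) = - \frac{119 \cdot 20 \left(-5\right)}{8} = \left(- \frac{119}{8}\right) \left(-100\right) = \frac{2975}{2}$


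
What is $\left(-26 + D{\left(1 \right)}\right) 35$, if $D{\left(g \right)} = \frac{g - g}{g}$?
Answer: $-910$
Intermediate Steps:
$D{\left(g \right)} = 0$ ($D{\left(g \right)} = \frac{0}{g} = 0$)
$\left(-26 + D{\left(1 \right)}\right) 35 = \left(-26 + 0\right) 35 = \left(-26\right) 35 = -910$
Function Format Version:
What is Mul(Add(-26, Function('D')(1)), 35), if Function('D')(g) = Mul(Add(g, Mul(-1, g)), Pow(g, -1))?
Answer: -910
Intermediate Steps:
Function('D')(g) = 0 (Function('D')(g) = Mul(0, Pow(g, -1)) = 0)
Mul(Add(-26, Function('D')(1)), 35) = Mul(Add(-26, 0), 35) = Mul(-26, 35) = -910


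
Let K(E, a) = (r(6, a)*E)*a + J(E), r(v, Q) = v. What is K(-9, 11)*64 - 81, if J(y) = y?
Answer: -38673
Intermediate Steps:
K(E, a) = E + 6*E*a (K(E, a) = (6*E)*a + E = 6*E*a + E = E + 6*E*a)
K(-9, 11)*64 - 81 = -9*(1 + 6*11)*64 - 81 = -9*(1 + 66)*64 - 81 = -9*67*64 - 81 = -603*64 - 81 = -38592 - 81 = -38673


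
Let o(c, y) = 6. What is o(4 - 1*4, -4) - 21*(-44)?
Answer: 930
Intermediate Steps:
o(4 - 1*4, -4) - 21*(-44) = 6 - 21*(-44) = 6 + 924 = 930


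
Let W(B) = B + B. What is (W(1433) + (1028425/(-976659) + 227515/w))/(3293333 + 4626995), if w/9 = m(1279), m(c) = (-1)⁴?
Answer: 41231209801/11603189436228 ≈ 0.0035534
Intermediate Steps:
m(c) = 1
w = 9 (w = 9*1 = 9)
W(B) = 2*B
(W(1433) + (1028425/(-976659) + 227515/w))/(3293333 + 4626995) = (2*1433 + (1028425/(-976659) + 227515/9))/(3293333 + 4626995) = (2866 + (1028425*(-1/976659) + 227515*(⅑)))/7920328 = (2866 + (-1028425/976659 + 227515/9))*(1/7920328) = (2866 + 74065105520/2929977)*(1/7920328) = (82462419602/2929977)*(1/7920328) = 41231209801/11603189436228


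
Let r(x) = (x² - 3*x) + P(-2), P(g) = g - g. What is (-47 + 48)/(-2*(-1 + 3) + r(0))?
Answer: -¼ ≈ -0.25000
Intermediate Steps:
P(g) = 0
r(x) = x² - 3*x (r(x) = (x² - 3*x) + 0 = x² - 3*x)
(-47 + 48)/(-2*(-1 + 3) + r(0)) = (-47 + 48)/(-2*(-1 + 3) + 0*(-3 + 0)) = 1/(-2*2 + 0*(-3)) = 1/(-4 + 0) = 1/(-4) = -¼*1 = -¼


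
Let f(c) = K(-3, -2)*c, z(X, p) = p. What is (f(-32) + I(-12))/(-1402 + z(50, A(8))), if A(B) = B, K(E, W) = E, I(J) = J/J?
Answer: -97/1394 ≈ -0.069584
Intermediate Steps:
I(J) = 1
f(c) = -3*c
(f(-32) + I(-12))/(-1402 + z(50, A(8))) = (-3*(-32) + 1)/(-1402 + 8) = (96 + 1)/(-1394) = 97*(-1/1394) = -97/1394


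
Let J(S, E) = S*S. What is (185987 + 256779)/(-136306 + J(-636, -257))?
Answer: 221383/134095 ≈ 1.6509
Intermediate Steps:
J(S, E) = S**2
(185987 + 256779)/(-136306 + J(-636, -257)) = (185987 + 256779)/(-136306 + (-636)**2) = 442766/(-136306 + 404496) = 442766/268190 = 442766*(1/268190) = 221383/134095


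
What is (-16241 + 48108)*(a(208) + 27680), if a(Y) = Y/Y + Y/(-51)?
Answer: 44981003441/51 ≈ 8.8198e+8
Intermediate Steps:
a(Y) = 1 - Y/51 (a(Y) = 1 + Y*(-1/51) = 1 - Y/51)
(-16241 + 48108)*(a(208) + 27680) = (-16241 + 48108)*((1 - 1/51*208) + 27680) = 31867*((1 - 208/51) + 27680) = 31867*(-157/51 + 27680) = 31867*(1411523/51) = 44981003441/51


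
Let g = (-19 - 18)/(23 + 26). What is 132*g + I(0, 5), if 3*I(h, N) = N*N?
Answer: -13427/147 ≈ -91.340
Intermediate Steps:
I(h, N) = N²/3 (I(h, N) = (N*N)/3 = N²/3)
g = -37/49 ≈ -0.75510
132*g + I(0, 5) = 132*(-37/49) + (⅓)*5² = -4884/49 + (⅓)*25 = -4884/49 + 25/3 = -13427/147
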